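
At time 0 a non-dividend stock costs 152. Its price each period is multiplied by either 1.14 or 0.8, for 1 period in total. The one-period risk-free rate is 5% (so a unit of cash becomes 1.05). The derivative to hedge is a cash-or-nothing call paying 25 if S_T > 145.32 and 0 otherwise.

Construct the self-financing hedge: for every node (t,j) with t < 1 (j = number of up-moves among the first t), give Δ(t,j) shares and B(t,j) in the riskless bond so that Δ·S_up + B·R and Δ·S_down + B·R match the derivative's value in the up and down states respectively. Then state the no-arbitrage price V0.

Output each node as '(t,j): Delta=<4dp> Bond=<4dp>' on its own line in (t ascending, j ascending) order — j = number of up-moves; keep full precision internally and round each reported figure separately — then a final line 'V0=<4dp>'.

Since d<R<u, set p* = (R−d)/(u−d) = 0.7353; price each node as the discounted p*-expectation of its children.
Payoff layer (t=1): V(1,0)=0.0000, V(1,1)=25.0000
Node (0,0) S=152.0000: V=(p*·25.0000+(1−p*)·0.0000)/1.05=17.5070; Δ=(25.0000−0.0000)/(173.2800−121.6000)=0.4837; B=V−Δ·S=-56.0224
Each (Δ,B) replicates both successor values, so the strategy is self-financing and V0 is arbitrage-free.

(0,0): Delta=0.4837 Bond=-56.0224
V0=17.5070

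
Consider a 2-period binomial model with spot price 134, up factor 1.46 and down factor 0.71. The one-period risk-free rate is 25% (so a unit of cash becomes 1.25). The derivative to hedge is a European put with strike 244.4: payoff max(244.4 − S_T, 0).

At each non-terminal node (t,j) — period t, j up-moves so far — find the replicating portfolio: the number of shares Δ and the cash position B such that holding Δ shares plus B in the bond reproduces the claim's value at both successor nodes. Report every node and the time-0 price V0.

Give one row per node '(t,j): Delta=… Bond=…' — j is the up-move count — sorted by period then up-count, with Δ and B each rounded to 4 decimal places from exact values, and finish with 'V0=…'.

(0,0): Delta=-0.7637 Bond=138.4286
(1,0): Delta=-1.0000 Bond=195.5200
(1,1): Delta=-0.7190 Bond=164.2918
V0=36.0966

Risk-neutral probability p* = (R−d)/(u−d) = (1.25−0.71)/(1.46−0.71) = 0.7200.
Terminal values V(2,·): V(2,0)=176.8506, V(2,1)=105.4956, V(2,2)=0.0000
(1,0): S=95.1400. Δ = (V_up−V_dn)/(S_up−S_dn) = (105.4956−176.8506)/(138.9044−67.5494) = -1.0000. V = [p*·105.4956 + (1−p*)·176.8506]/1.25 = 100.3800. B = V − Δ·S = 195.5200.
(1,1): S=195.6400. Δ = (V_up−V_dn)/(S_up−S_dn) = (0.0000−105.4956)/(285.6344−138.9044) = -0.7190. V = [p*·0.0000 + (1−p*)·105.4956]/1.25 = 23.6310. B = V − Δ·S = 164.2918.
(0,0): S=134.0000. Δ = (V_up−V_dn)/(S_up−S_dn) = (23.6310−100.3800)/(195.6400−95.1400) = -0.7637. V = [p*·23.6310 + (1−p*)·100.3800]/1.25 = 36.0966. B = V − Δ·S = 138.4286.
Check: Δ(0,0)·S0 + B(0,0) = 36.0966 = V0.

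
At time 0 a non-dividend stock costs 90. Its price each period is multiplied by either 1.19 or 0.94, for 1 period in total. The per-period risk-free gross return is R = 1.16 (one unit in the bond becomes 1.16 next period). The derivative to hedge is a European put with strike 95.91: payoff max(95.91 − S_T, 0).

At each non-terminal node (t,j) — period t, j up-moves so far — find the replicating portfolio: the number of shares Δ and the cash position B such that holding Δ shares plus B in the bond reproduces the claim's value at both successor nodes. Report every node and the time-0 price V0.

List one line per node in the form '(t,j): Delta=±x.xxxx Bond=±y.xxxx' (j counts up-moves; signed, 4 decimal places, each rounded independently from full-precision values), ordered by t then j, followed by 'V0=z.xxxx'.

Under the risk-neutral measure, an up-move has probability p* = (R−d)/(u−d) = 0.8800 and values discount at R = 1.16.
At expiry t=1: V(1,0)=11.3100, V(1,1)=0.0000
Node (0,0) S=90.0000: V=(p*·0.0000+(1−p*)·11.3100)/1.16=1.1700; Δ=(0.0000−11.3100)/(107.1000−84.6000)=-0.5027; B=V−Δ·S=46.4100
Check: Δ(0,0)·S0 + B(0,0) = 1.1700 = V0.

(0,0): Delta=-0.5027 Bond=46.4100
V0=1.1700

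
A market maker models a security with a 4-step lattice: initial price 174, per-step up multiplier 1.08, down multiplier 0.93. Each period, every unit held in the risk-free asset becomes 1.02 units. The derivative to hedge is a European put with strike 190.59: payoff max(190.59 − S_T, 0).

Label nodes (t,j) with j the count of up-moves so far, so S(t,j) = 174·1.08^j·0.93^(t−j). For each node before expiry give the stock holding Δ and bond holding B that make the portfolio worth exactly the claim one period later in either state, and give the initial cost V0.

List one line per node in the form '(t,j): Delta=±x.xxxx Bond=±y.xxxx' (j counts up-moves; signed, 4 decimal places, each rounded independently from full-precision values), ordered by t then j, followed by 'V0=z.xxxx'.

(0,0): Delta=-0.5368 Bond=105.2409
(1,0): Delta=-0.8110 Bond=151.7151
(1,1): Delta=-0.3794 Bond=77.7661
(2,0): Delta=-1.0000 Bond=183.1892
(2,1): Delta=-0.7025 Bond=135.7896
(2,2): Delta=-0.1939 Bond=41.6759
(3,0): Delta=-1.0000 Bond=186.8529
(3,1): Delta=-1.0000 Bond=186.8529
(3,2): Delta=-0.5318 Bond=106.2736
(3,3): Delta=0.0000 Bond=0.0000
V0=11.8320

Under the risk-neutral measure, an up-move has probability p* = (R−d)/(u−d) = 0.6000 and values discount at R = 1.02.
Terminal payoffs: V(4,0)=60.4290, V(4,1)=39.4352, V(4,2)=15.0554, V(4,3)=0.0000, V(4,4)=0.0000
(3,0): S=139.9581. Δ = (V_up−V_dn)/(S_up−S_dn) = (39.4352−60.4290)/(151.1548−130.1610) = -1.0000. V = [p*·39.4352 + (1−p*)·60.4290]/1.02 = 46.8948. B = V − Δ·S = 186.8529.
(3,1): S=162.5320. Δ = (V_up−V_dn)/(S_up−S_dn) = (15.0554−39.4352)/(175.5346−151.1548) = -1.0000. V = [p*·15.0554 + (1−p*)·39.4352]/1.02 = 24.3209. B = V − Δ·S = 186.8529.
(3,2): S=188.7468. Δ = (V_up−V_dn)/(S_up−S_dn) = (0.0000−15.0554)/(203.8466−175.5346) = -0.5318. V = [p*·0.0000 + (1−p*)·15.0554]/1.02 = 5.9041. B = V − Δ·S = 106.2736.
(3,3): S=219.1899. Δ = (V_up−V_dn)/(S_up−S_dn) = (0.0000−0.0000)/(236.7251−203.8466) = 0.0000. V = [p*·0.0000 + (1−p*)·0.0000]/1.02 = 0.0000. B = V − Δ·S = 0.0000.
(2,0): S=150.4926. Δ = (V_up−V_dn)/(S_up−S_dn) = (24.3209−46.8948)/(162.5320−139.9581) = -1.0000. V = [p*·24.3209 + (1−p*)·46.8948]/1.02 = 32.6966. B = V − Δ·S = 183.1892.
(2,1): S=174.7656. Δ = (V_up−V_dn)/(S_up−S_dn) = (5.9041−24.3209)/(188.7468−162.5320) = -0.7025. V = [p*·5.9041 + (1−p*)·24.3209]/1.02 = 13.0106. B = V − Δ·S = 135.7896.
(2,2): S=202.9536. Δ = (V_up−V_dn)/(S_up−S_dn) = (0.0000−5.9041)/(219.1899−188.7468) = -0.1939. V = [p*·0.0000 + (1−p*)·5.9041]/1.02 = 2.3153. B = V − Δ·S = 41.6759.
(1,0): S=161.8200. Δ = (V_up−V_dn)/(S_up−S_dn) = (13.0106−32.6966)/(174.7656−150.4926) = -0.8110. V = [p*·13.0106 + (1−p*)·32.6966]/1.02 = 20.4755. B = V − Δ·S = 151.7151.
(1,1): S=187.9200. Δ = (V_up−V_dn)/(S_up−S_dn) = (2.3153−13.0106)/(202.9536−174.7656) = -0.3794. V = [p*·2.3153 + (1−p*)·13.0106]/1.02 = 6.4642. B = V − Δ·S = 77.7661.
(0,0): S=174.0000. Δ = (V_up−V_dn)/(S_up−S_dn) = (6.4642−20.4755)/(187.9200−161.8200) = -0.5368. V = [p*·6.4642 + (1−p*)·20.4755]/1.02 = 11.8320. B = V − Δ·S = 105.2409.
Check: Δ(0,0)·S0 + B(0,0) = 11.8320 = V0.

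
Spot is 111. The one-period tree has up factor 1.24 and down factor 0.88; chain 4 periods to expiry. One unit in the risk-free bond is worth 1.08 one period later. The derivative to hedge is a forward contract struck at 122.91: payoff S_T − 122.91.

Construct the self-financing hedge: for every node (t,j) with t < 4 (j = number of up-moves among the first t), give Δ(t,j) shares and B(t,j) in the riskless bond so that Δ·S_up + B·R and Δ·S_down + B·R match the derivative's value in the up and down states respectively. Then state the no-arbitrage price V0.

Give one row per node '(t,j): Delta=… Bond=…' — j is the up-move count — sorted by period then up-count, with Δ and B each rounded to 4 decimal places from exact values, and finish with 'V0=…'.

The replicating-portfolio and risk-neutral prices coincide; use p* = (1.08−0.88)/(1.24−0.88) = 0.5556 for the latter.
Terminal payoffs: V(4,0)=-56.3438, V(4,1)=-29.1122, V(4,2)=9.2596, V(4,3)=63.3290, V(4,4)=139.5177
Node (3,0) S=75.6434: V=(p*·-29.1122+(1−p*)·-56.3438)/1.08=-38.1622; Δ=(-29.1122−-56.3438)/(93.7978−66.5662)=1.0000; B=V−Δ·S=-113.8056
Node (3,1) S=106.5884: V=(p*·9.2596+(1−p*)·-29.1122)/1.08=-7.2171; Δ=(9.2596−-29.1122)/(132.1696−93.7978)=1.0000; B=V−Δ·S=-113.8056
Node (3,2) S=150.1928: V=(p*·63.3290+(1−p*)·9.2596)/1.08=36.3872; Δ=(63.3290−9.2596)/(186.2390−132.1696)=1.0000; B=V−Δ·S=-113.8056
Node (3,3) S=211.6353: V=(p*·139.5177+(1−p*)·63.3290)/1.08=97.8297; Δ=(139.5177−63.3290)/(262.4277−186.2390)=1.0000; B=V−Δ·S=-113.8056
Node (2,0) S=85.9584: V=(p*·-7.2171+(1−p*)·-38.1622)/1.08=-19.4171; Δ=(-7.2171−-38.1622)/(106.5884−75.6434)=1.0000; B=V−Δ·S=-105.3755
Node (2,1) S=121.1232: V=(p*·36.3872+(1−p*)·-7.2171)/1.08=15.7477; Δ=(36.3872−-7.2171)/(150.1928−106.5884)=1.0000; B=V−Δ·S=-105.3755
Node (2,2) S=170.6736: V=(p*·97.8297+(1−p*)·36.3872)/1.08=65.2981; Δ=(97.8297−36.3872)/(211.6353−150.1928)=1.0000; B=V−Δ·S=-105.3755
Node (1,0) S=97.6800: V=(p*·15.7477+(1−p*)·-19.4171)/1.08=0.1101; Δ=(15.7477−-19.4171)/(121.1232−85.9584)=1.0000; B=V−Δ·S=-97.5699
Node (1,1) S=137.6400: V=(p*·65.2981+(1−p*)·15.7477)/1.08=40.0701; Δ=(65.2981−15.7477)/(170.6736−121.1232)=1.0000; B=V−Δ·S=-97.5699
Node (0,0) S=111.0000: V=(p*·40.0701+(1−p*)·0.1101)/1.08=20.6575; Δ=(40.0701−0.1101)/(137.6400−97.6800)=1.0000; B=V−Δ·S=-90.3425
Root portfolio cost Δ·111+B reproduces V0=20.6575.

(0,0): Delta=1.0000 Bond=-90.3425
(1,0): Delta=1.0000 Bond=-97.5699
(1,1): Delta=1.0000 Bond=-97.5699
(2,0): Delta=1.0000 Bond=-105.3755
(2,1): Delta=1.0000 Bond=-105.3755
(2,2): Delta=1.0000 Bond=-105.3755
(3,0): Delta=1.0000 Bond=-113.8056
(3,1): Delta=1.0000 Bond=-113.8056
(3,2): Delta=1.0000 Bond=-113.8056
(3,3): Delta=1.0000 Bond=-113.8056
V0=20.6575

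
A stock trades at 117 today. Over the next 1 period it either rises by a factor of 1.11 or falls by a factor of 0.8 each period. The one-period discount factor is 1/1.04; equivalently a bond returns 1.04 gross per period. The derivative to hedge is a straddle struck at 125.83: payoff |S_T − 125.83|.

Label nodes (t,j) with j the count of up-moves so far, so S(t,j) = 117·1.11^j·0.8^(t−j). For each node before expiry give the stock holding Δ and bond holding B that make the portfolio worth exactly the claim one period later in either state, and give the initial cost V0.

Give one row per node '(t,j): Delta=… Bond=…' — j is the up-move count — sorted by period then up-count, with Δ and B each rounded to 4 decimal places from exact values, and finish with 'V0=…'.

(0,0): Delta=-0.7772 Bond=100.9408
V0=10.0053

No-arbitrage ⇒ martingale measure with p* = (R−d)/(u−d) = 0.7742.
At expiry t=1: V(1,0)=32.2300, V(1,1)=4.0400
  t=0,j=0: stock 117.0000 → up 129.8700 (V=4.0400), down 93.6000 (V=32.2300). Price 10.0053; hedge Δ=-0.7772, bond B=100.9408.
Self-financing check: at every node Δ·S+B equals the discounted successor values.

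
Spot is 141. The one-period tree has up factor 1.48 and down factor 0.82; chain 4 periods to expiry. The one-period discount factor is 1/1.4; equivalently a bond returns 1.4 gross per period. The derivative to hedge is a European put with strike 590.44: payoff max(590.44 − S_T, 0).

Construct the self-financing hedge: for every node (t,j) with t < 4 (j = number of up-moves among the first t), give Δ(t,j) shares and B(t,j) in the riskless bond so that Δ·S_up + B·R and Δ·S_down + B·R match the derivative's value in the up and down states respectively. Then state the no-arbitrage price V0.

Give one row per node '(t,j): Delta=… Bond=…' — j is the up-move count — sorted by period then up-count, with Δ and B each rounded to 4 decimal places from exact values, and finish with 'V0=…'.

Risk-neutral probability p* = (R−d)/(u−d) = (1.4−0.82)/(1.48−0.82) = 0.8788.
Terminal values V(4,·): V(4,0)=526.6908, V(4,1)=475.3805, V(4,2)=382.7717, V(4,3)=215.6240, V(4,4)=0.0000
Node (3,0) S=77.7429: V=(p*·475.3805+(1−p*)·526.6908)/1.4=344.0000; Δ=(475.3805−526.6908)/(115.0595−63.7492)=-1.0000; B=V−Δ·S=421.7429
Node (3,1) S=140.3164: V=(p*·382.7717+(1−p*)·475.3805)/1.4=281.4264; Δ=(382.7717−475.3805)/(207.6683−115.0595)=-1.0000; B=V−Δ·S=421.7429
Node (3,2) S=253.2540: V=(p*·215.6240+(1−p*)·382.7717)/1.4=168.4888; Δ=(215.6240−382.7717)/(374.8160−207.6683)=-1.0000; B=V−Δ·S=421.7429
Node (3,3) S=457.0927: V=(p*·0.0000+(1−p*)·215.6240)/1.4=18.6687; Δ=(0.0000−215.6240)/(676.4972−374.8160)=-0.7147; B=V−Δ·S=345.3718
Node (2,0) S=94.8084: V=(p*·281.4264+(1−p*)·344.0000)/1.4=206.4365; Δ=(281.4264−344.0000)/(140.3164−77.7429)=-1.0000; B=V−Δ·S=301.2449
Node (2,1) S=171.1176: V=(p*·168.4888+(1−p*)·281.4264)/1.4=130.1273; Δ=(168.4888−281.4264)/(253.2540−140.3164)=-1.0000; B=V−Δ·S=301.2449
Node (2,2) S=308.8464: V=(p*·18.6687+(1−p*)·168.4888)/1.4=26.3063; Δ=(18.6687−168.4888)/(457.0927−253.2540)=-0.7350; B=V−Δ·S=253.3063
Node (1,0) S=115.6200: V=(p*·130.1273+(1−p*)·206.4365)/1.4=99.5549; Δ=(130.1273−206.4365)/(171.1176−94.8084)=-1.0000; B=V−Δ·S=215.1749
Node (1,1) S=208.6800: V=(p*·26.3063+(1−p*)·130.1273)/1.4=27.7790; Δ=(26.3063−130.1273)/(308.8464−171.1176)=-0.7538; B=V−Δ·S=185.0836
Node (0,0) S=141.0000: V=(p*·27.7790+(1−p*)·99.5549)/1.4=26.0565; Δ=(27.7790−99.5549)/(208.6800−115.6200)=-0.7713; B=V−Δ·S=134.8079
Self-financing check: at every node Δ·S+B equals the discounted successor values.

(0,0): Delta=-0.7713 Bond=134.8079
(1,0): Delta=-1.0000 Bond=215.1749
(1,1): Delta=-0.7538 Bond=185.0836
(2,0): Delta=-1.0000 Bond=301.2449
(2,1): Delta=-1.0000 Bond=301.2449
(2,2): Delta=-0.7350 Bond=253.3063
(3,0): Delta=-1.0000 Bond=421.7429
(3,1): Delta=-1.0000 Bond=421.7429
(3,2): Delta=-1.0000 Bond=421.7429
(3,3): Delta=-0.7147 Bond=345.3718
V0=26.0565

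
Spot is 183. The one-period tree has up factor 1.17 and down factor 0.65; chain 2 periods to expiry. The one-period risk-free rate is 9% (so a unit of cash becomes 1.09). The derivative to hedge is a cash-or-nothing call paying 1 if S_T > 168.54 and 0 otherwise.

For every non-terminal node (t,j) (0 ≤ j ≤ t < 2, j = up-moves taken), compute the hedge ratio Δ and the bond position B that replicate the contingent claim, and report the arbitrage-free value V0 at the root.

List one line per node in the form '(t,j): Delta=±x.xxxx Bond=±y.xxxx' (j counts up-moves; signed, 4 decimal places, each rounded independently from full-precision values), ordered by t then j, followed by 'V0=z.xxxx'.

(0,0): Delta=0.0082 Bond=-0.8902
(1,0): Delta=0.0000 Bond=0.0000
(1,1): Delta=0.0090 Bond=-1.1468
V0=0.6026

Under the risk-neutral measure, an up-move has probability p* = (R−d)/(u−d) = 0.8462 and values discount at R = 1.09.
Payoff layer (t=2): V(2,0)=0.0000, V(2,1)=0.0000, V(2,2)=1.0000
(1,0): S=118.9500. Δ = (V_up−V_dn)/(S_up−S_dn) = (0.0000−0.0000)/(139.1715−77.3175) = 0.0000. V = [p*·0.0000 + (1−p*)·0.0000]/1.09 = 0.0000. B = V − Δ·S = 0.0000.
(1,1): S=214.1100. Δ = (V_up−V_dn)/(S_up−S_dn) = (1.0000−0.0000)/(250.5087−139.1715) = 0.0090. V = [p*·1.0000 + (1−p*)·0.0000]/1.09 = 0.7763. B = V − Δ·S = -1.1468.
(0,0): S=183.0000. Δ = (V_up−V_dn)/(S_up−S_dn) = (0.7763−0.0000)/(214.1100−118.9500) = 0.0082. V = [p*·0.7763 + (1−p*)·0.0000]/1.09 = 0.6026. B = V − Δ·S = -0.8902.
Check: Δ(0,0)·S0 + B(0,0) = 0.6026 = V0.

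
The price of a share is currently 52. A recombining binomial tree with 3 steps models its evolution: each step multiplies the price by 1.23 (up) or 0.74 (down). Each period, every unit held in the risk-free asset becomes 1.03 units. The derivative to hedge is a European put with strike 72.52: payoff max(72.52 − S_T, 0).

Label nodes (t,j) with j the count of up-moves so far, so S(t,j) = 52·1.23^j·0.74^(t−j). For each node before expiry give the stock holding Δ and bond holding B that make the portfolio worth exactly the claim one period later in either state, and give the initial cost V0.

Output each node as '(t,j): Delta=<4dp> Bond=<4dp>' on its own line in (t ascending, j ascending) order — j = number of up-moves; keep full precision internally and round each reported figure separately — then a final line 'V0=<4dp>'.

(0,0): Delta=-0.6858 Bond=54.6292
(1,0): Delta=-1.0000 Bond=68.3571
(1,1): Delta=-0.5555 Bond=47.9309
(2,0): Delta=-1.0000 Bond=70.4078
(2,1): Delta=-1.0000 Bond=70.4078
(2,2): Delta=-0.3711 Bond=34.8592
V0=18.9656

The replicating-portfolio and risk-neutral prices coincide; use p* = (1.03−0.74)/(1.23−0.74) = 0.5918 for the latter.
Payoff layer (t=3): V(3,0)=51.4484, V(3,1)=37.4955, V(3,2)=14.3036, V(3,3)=0.0000
  t=2,j=0: stock 28.4752 → up 35.0245 (V=37.4955), down 21.0716 (V=51.4484). Price 41.9326; hedge Δ=-1.0000, bond B=70.4078.
  t=2,j=1: stock 47.3304 → up 58.2164 (V=14.3036), down 35.0245 (V=37.4955). Price 23.0774; hedge Δ=-1.0000, bond B=70.4078.
  t=2,j=2: stock 78.6708 → up 96.7651 (V=0.0000), down 58.2164 (V=14.3036). Price 5.6682; hedge Δ=-0.3711, bond B=34.8592.
  t=1,j=0: stock 38.4800 → up 47.3304 (V=23.0774), down 28.4752 (V=41.9326). Price 29.8771; hedge Δ=-1.0000, bond B=68.3571.
  t=1,j=1: stock 63.9600 → up 78.6708 (V=5.6682), down 47.3304 (V=23.0774). Price 12.4019; hedge Δ=-0.5555, bond B=47.9309.
  t=0,j=0: stock 52.0000 → up 63.9600 (V=12.4019), down 38.4800 (V=29.8771). Price 18.9656; hedge Δ=-0.6858, bond B=54.6292.
Check: Δ(0,0)·S0 + B(0,0) = 18.9656 = V0.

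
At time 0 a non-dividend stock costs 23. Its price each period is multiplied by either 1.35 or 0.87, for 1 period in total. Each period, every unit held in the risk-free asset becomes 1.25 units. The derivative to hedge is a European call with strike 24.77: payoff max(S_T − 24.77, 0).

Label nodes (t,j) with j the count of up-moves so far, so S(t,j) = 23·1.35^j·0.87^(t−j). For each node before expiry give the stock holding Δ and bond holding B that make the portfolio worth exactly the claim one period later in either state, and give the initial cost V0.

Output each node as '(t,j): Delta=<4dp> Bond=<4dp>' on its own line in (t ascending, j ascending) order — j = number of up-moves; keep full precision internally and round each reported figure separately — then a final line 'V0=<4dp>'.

(0,0): Delta=0.5688 Bond=-9.1060
V0=3.9773

Since d<R<u, set p* = (R−d)/(u−d) = 0.7917; price each node as the discounted p*-expectation of its children.
At expiry t=1: V(1,0)=0.0000, V(1,1)=6.2800
Node (0,0) S=23.0000: V=(p*·6.2800+(1−p*)·0.0000)/1.25=3.9773; Δ=(6.2800−0.0000)/(31.0500−20.0100)=0.5688; B=V−Δ·S=-9.1060
Root portfolio cost Δ·23+B reproduces V0=3.9773.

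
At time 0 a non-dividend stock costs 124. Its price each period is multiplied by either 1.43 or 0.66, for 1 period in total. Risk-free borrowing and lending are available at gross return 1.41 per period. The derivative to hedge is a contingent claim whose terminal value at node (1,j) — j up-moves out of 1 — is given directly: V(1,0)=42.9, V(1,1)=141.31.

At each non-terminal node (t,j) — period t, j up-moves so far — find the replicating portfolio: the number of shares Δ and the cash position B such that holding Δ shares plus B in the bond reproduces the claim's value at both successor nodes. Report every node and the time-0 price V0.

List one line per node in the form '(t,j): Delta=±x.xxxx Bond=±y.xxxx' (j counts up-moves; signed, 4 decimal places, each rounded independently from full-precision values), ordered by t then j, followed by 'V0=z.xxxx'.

(0,0): Delta=1.0307 Bond=-29.3982
V0=98.4070

Risk-neutral probability p* = (R−d)/(u−d) = (1.41−0.66)/(1.43−0.66) = 0.9740.
Payoff layer (t=1): V(1,0)=42.9000, V(1,1)=141.3100
  t=0,j=0: stock 124.0000 → up 177.3200 (V=141.3100), down 81.8400 (V=42.9000). Price 98.4070; hedge Δ=1.0307, bond B=-29.3982.
Root portfolio cost Δ·124+B reproduces V0=98.4070.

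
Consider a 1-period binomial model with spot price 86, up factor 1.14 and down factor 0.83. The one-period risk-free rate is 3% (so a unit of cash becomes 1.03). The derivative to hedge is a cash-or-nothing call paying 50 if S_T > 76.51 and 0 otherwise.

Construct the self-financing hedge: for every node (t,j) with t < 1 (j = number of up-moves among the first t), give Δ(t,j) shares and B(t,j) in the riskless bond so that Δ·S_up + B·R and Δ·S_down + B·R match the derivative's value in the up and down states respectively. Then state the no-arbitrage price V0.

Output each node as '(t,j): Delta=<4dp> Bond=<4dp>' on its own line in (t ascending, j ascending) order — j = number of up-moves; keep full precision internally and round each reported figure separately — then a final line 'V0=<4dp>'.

(0,0): Delta=1.8755 Bond=-129.9718
V0=31.3185

The replicating-portfolio and risk-neutral prices coincide; use p* = (1.03−0.83)/(1.14−0.83) = 0.6452 for the latter.
Terminal payoffs: V(1,0)=0.0000, V(1,1)=50.0000
(0,0): S=86.0000. Δ = (V_up−V_dn)/(S_up−S_dn) = (50.0000−0.0000)/(98.0400−71.3800) = 1.8755. V = [p*·50.0000 + (1−p*)·0.0000]/1.03 = 31.3185. B = V − Δ·S = -129.9718.
Self-financing check: at every node Δ·S+B equals the discounted successor values.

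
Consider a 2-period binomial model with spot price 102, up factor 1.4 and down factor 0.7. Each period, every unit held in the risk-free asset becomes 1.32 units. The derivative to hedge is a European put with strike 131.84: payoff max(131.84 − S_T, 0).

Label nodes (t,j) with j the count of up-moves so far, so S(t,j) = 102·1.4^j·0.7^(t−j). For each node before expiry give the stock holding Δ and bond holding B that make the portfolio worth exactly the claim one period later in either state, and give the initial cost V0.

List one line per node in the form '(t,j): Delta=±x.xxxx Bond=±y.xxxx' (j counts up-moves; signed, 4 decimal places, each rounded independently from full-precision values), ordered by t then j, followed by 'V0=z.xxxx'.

The replicating-portfolio and risk-neutral prices coincide; use p* = (1.32−0.7)/(1.4−0.7) = 0.8857 for the latter.
At expiry t=2: V(2,0)=81.8600, V(2,1)=31.8800, V(2,2)=0.0000
(1,0): S=71.4000. Δ = (V_up−V_dn)/(S_up−S_dn) = (31.8800−81.8600)/(99.9600−49.9800) = -1.0000. V = [p*·31.8800 + (1−p*)·81.8600]/1.32 = 28.4788. B = V − Δ·S = 99.8788.
(1,1): S=142.8000. Δ = (V_up−V_dn)/(S_up−S_dn) = (0.0000−31.8800)/(199.9200−99.9600) = -0.3189. V = [p*·0.0000 + (1−p*)·31.8800]/1.32 = 2.7602. B = V − Δ·S = 48.3030.
(0,0): S=102.0000. Δ = (V_up−V_dn)/(S_up−S_dn) = (2.7602−28.4788)/(142.8000−71.4000) = -0.3602. V = [p*·2.7602 + (1−p*)·28.4788]/1.32 = 4.3178. B = V − Δ·S = 41.0586.
Check: Δ(0,0)·S0 + B(0,0) = 4.3178 = V0.

(0,0): Delta=-0.3602 Bond=41.0586
(1,0): Delta=-1.0000 Bond=99.8788
(1,1): Delta=-0.3189 Bond=48.3030
V0=4.3178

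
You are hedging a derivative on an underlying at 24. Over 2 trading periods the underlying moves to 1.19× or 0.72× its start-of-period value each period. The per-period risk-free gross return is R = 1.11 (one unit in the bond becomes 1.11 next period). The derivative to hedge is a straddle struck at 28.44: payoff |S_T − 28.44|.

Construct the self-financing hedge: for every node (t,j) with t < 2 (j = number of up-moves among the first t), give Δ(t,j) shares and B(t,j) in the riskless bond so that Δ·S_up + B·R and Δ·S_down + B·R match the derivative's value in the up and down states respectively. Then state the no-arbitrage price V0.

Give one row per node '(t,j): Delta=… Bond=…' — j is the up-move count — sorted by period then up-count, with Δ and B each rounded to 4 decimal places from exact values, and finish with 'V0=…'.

Risk-neutral probability p* = (R−d)/(u−d) = (1.11−0.72)/(1.19−0.72) = 0.8298.
Payoff layer (t=2): V(2,0)=15.9984, V(2,1)=7.8768, V(2,2)=5.5464
(1,0): S=17.2800. Δ = (V_up−V_dn)/(S_up−S_dn) = (7.8768−15.9984)/(20.5632−12.4416) = -1.0000. V = [p*·7.8768 + (1−p*)·15.9984]/1.11 = 8.3416. B = V − Δ·S = 25.6216.
(1,1): S=28.5600. Δ = (V_up−V_dn)/(S_up−S_dn) = (5.5464−7.8768)/(33.9864−20.5632) = -0.1736. V = [p*·5.5464 + (1−p*)·7.8768]/1.11 = 5.3541. B = V − Δ·S = 10.3124.
(0,0): S=24.0000. Δ = (V_up−V_dn)/(S_up−S_dn) = (5.3541−8.3416)/(28.5600−17.2800) = -0.2649. V = [p*·5.3541 + (1−p*)·8.3416]/1.11 = 5.2816. B = V − Δ·S = 11.6380.
Check: Δ(0,0)·S0 + B(0,0) = 5.2816 = V0.

(0,0): Delta=-0.2649 Bond=11.6380
(1,0): Delta=-1.0000 Bond=25.6216
(1,1): Delta=-0.1736 Bond=10.3124
V0=5.2816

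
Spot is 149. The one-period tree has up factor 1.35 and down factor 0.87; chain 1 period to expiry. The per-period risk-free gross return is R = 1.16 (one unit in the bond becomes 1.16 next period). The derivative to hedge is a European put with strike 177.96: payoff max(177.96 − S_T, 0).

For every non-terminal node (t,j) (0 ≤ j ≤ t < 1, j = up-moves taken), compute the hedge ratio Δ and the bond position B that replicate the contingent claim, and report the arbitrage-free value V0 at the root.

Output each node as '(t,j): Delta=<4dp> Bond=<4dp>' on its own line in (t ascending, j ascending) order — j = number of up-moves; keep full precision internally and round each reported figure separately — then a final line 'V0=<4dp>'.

Under the risk-neutral measure, an up-move has probability p* = (R−d)/(u−d) = 0.6042 and values discount at R = 1.16.
At expiry t=1: V(1,0)=48.3300, V(1,1)=0.0000
Node (0,0) S=149.0000: V=(p*·0.0000+(1−p*)·48.3300)/1.16=16.4919; Δ=(0.0000−48.3300)/(201.1500−129.6300)=-0.6758; B=V−Δ·S=117.1794
Check: Δ(0,0)·S0 + B(0,0) = 16.4919 = V0.

(0,0): Delta=-0.6758 Bond=117.1794
V0=16.4919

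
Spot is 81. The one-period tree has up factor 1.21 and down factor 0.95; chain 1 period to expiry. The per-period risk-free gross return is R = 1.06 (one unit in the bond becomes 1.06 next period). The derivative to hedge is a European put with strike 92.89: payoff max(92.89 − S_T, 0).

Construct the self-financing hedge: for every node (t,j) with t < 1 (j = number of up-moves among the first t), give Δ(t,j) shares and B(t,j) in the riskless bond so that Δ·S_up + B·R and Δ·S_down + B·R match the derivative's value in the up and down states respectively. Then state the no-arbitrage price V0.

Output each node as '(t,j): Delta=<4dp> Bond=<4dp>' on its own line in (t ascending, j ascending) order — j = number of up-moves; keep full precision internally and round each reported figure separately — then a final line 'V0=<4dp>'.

(0,0): Delta=-0.7569 Bond=69.9833
V0=8.6756

Risk-neutral probability p* = (R−d)/(u−d) = (1.06−0.95)/(1.21−0.95) = 0.4231.
At expiry t=1: V(1,0)=15.9400, V(1,1)=0.0000
  t=0,j=0: stock 81.0000 → up 98.0100 (V=0.0000), down 76.9500 (V=15.9400). Price 8.6756; hedge Δ=-0.7569, bond B=69.9833.
Check: Δ(0,0)·S0 + B(0,0) = 8.6756 = V0.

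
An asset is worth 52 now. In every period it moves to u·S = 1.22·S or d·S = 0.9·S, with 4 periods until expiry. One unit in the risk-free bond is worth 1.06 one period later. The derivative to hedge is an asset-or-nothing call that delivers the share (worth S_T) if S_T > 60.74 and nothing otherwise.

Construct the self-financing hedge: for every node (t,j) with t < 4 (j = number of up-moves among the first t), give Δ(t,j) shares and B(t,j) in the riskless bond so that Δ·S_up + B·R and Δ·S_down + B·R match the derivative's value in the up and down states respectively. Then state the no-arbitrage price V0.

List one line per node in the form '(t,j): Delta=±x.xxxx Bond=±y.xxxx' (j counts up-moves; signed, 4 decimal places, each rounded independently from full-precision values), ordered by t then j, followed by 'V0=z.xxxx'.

(0,0): Delta=1.7986 Bond=-52.3731
(1,0): Delta=2.1940 Bond=-74.0207
(1,1): Delta=1.5069 Bond=-37.0103
(2,0): Delta=2.1940 Bond=-78.4619
(2,1): Delta=2.1940 Bond=-78.4619
(2,2): Delta=1.0000 Bond=0.0000
(3,0): Delta=0.0000 Bond=0.0000
(3,1): Delta=3.8125 Bond=-166.3392
(3,2): Delta=1.0000 Bond=0.0000
(3,3): Delta=1.0000 Bond=0.0000
V0=41.1529

The replicating-portfolio and risk-neutral prices coincide; use p* = (1.06−0.9)/(1.22−0.9) = 0.5000 for the latter.
Payoff layer (t=4): V(4,0)=0.0000, V(4,1)=0.0000, V(4,2)=62.6914, V(4,3)=84.9817, V(4,4)=115.1974
  t=3,j=0: stock 37.9080 → up 46.2478 (V=0.0000), down 34.1172 (V=0.0000). Price 0.0000; hedge Δ=0.0000, bond B=0.0000.
  t=3,j=1: stock 51.3864 → up 62.6914 (V=62.6914), down 46.2478 (V=0.0000). Price 29.5714; hedge Δ=3.8125, bond B=-166.3392.
  t=3,j=2: stock 69.6571 → up 84.9817 (V=84.9817), down 62.6914 (V=62.6914). Price 69.6571; hedge Δ=1.0000, bond B=0.0000.
  t=3,j=3: stock 94.4241 → up 115.1974 (V=115.1974), down 84.9817 (V=84.9817). Price 94.4241; hedge Δ=1.0000, bond B=0.0000.
  t=2,j=0: stock 42.1200 → up 51.3864 (V=29.5714), down 37.9080 (V=0.0000). Price 13.9488; hedge Δ=2.1940, bond B=-78.4619.
  t=2,j=1: stock 57.0960 → up 69.6571 (V=69.6571), down 51.3864 (V=29.5714). Price 46.8059; hedge Δ=2.1940, bond B=-78.4619.
  t=2,j=2: stock 77.3968 → up 94.4241 (V=94.4241), down 69.6571 (V=69.6571). Price 77.3968; hedge Δ=1.0000, bond B=0.0000.
  t=1,j=0: stock 46.8000 → up 57.0960 (V=46.8059), down 42.1200 (V=13.9488). Price 28.6579; hedge Δ=2.1940, bond B=-74.0207.
  t=1,j=1: stock 63.4400 → up 77.3968 (V=77.3968), down 57.0960 (V=46.8059). Price 58.5862; hedge Δ=1.5069, bond B=-37.0103.
  t=0,j=0: stock 52.0000 → up 63.4400 (V=58.5862), down 46.8000 (V=28.6579). Price 41.1529; hedge Δ=1.7986, bond B=-52.3731.
The time-0 hedge costs 41.1529, which is the no-arbitrage price.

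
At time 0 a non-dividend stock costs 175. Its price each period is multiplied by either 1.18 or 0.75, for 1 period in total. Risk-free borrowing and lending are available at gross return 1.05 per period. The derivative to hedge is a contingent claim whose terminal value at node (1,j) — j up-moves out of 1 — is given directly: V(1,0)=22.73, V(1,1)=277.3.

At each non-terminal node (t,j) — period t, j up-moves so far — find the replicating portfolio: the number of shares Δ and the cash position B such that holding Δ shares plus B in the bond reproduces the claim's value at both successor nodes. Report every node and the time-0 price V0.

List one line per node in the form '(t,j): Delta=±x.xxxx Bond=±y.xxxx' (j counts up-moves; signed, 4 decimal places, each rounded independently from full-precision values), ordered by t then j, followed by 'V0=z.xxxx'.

(0,0): Delta=3.3830 Bond=-401.2261
V0=190.7971

The replicating-portfolio and risk-neutral prices coincide; use p* = (1.05−0.75)/(1.18−0.75) = 0.6977 for the latter.
At expiry t=1: V(1,0)=22.7300, V(1,1)=277.3000
(0,0): S=175.0000. Δ = (V_up−V_dn)/(S_up−S_dn) = (277.3000−22.7300)/(206.5000−131.2500) = 3.3830. V = [p*·277.3000 + (1−p*)·22.7300]/1.05 = 190.7971. B = V − Δ·S = -401.2261.
Self-financing check: at every node Δ·S+B equals the discounted successor values.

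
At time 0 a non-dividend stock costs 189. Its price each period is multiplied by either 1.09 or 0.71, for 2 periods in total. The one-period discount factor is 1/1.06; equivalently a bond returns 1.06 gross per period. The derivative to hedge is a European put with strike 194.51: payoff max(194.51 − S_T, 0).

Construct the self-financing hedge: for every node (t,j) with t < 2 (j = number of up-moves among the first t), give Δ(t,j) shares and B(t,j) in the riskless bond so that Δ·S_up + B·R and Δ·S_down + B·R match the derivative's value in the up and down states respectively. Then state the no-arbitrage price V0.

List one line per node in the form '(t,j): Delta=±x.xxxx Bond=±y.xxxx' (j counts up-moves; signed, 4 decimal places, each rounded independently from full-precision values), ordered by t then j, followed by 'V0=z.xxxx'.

Since d<R<u, set p* = (R−d)/(u−d) = 0.9211; price each node as the discounted p*-expectation of its children.
Terminal values V(2,·): V(2,0)=99.2351, V(2,1)=48.2429, V(2,2)=0.0000
(1,0): S=134.1900. Δ = (V_up−V_dn)/(S_up−S_dn) = (48.2429−99.2351)/(146.2671−95.2749) = -1.0000. V = [p*·48.2429 + (1−p*)·99.2351]/1.06 = 49.3100. B = V − Δ·S = 183.5000.
(1,1): S=206.0100. Δ = (V_up−V_dn)/(S_up−S_dn) = (0.0000−48.2429)/(224.5509−146.2671) = -0.6163. V = [p*·0.0000 + (1−p*)·48.2429]/1.06 = 3.5931. B = V − Δ·S = 130.5481.
(0,0): S=189.0000. Δ = (V_up−V_dn)/(S_up−S_dn) = (3.5931−49.3100)/(206.0100−134.1900) = -0.6365. V = [p*·3.5931 + (1−p*)·49.3100]/1.06 = 6.7946. B = V − Δ·S = 127.1023.
Root portfolio cost Δ·189+B reproduces V0=6.7946.

(0,0): Delta=-0.6365 Bond=127.1023
(1,0): Delta=-1.0000 Bond=183.5000
(1,1): Delta=-0.6163 Bond=130.5481
V0=6.7946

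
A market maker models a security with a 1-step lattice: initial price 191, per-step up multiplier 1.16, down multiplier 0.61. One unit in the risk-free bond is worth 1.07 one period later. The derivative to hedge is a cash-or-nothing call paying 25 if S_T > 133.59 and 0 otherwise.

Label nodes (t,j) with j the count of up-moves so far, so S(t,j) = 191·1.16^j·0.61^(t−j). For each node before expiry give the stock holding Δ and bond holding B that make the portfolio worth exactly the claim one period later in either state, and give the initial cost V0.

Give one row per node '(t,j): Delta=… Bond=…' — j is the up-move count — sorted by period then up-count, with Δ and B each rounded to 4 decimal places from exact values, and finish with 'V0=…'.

(0,0): Delta=0.2380 Bond=-25.9133
V0=19.5412

Under the risk-neutral measure, an up-move has probability p* = (R−d)/(u−d) = 0.8364 and values discount at R = 1.07.
Terminal values V(1,·): V(1,0)=0.0000, V(1,1)=25.0000
Node (0,0) S=191.0000: V=(p*·25.0000+(1−p*)·0.0000)/1.07=19.5412; Δ=(25.0000−0.0000)/(221.5600−116.5100)=0.2380; B=V−Δ·S=-25.9133
Check: Δ(0,0)·S0 + B(0,0) = 19.5412 = V0.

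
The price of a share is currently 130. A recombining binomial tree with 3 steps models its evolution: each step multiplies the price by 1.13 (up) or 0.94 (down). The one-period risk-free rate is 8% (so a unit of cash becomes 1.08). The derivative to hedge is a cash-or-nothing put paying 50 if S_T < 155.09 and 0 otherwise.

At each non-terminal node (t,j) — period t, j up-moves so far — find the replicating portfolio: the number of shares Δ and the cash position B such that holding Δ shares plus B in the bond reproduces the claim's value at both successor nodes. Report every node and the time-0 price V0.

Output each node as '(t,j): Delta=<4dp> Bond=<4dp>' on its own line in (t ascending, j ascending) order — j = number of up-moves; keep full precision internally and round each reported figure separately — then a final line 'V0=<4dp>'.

Under the risk-neutral measure, an up-move has probability p* = (R−d)/(u−d) = 0.7368 and values discount at R = 1.08.
Terminal values V(3,·): V(3,0)=50.0000, V(3,1)=50.0000, V(3,2)=0.0000, V(3,3)=0.0000
Node (2,0) S=114.8680: V=(p*·50.0000+(1−p*)·50.0000)/1.08=46.2963; Δ=(50.0000−50.0000)/(129.8008−107.9759)=0.0000; B=V−Δ·S=46.2963
Node (2,1) S=138.0860: V=(p*·0.0000+(1−p*)·50.0000)/1.08=12.1832; Δ=(0.0000−50.0000)/(156.0372−129.8008)=-1.9058; B=V−Δ·S=275.3411
Node (2,2) S=165.9970: V=(p*·0.0000+(1−p*)·0.0000)/1.08=0.0000; Δ=(0.0000−0.0000)/(187.5766−156.0372)=0.0000; B=V−Δ·S=0.0000
Node (1,0) S=122.2000: V=(p*·12.1832+(1−p*)·46.2963)/1.08=19.5929; Δ=(12.1832−46.2963)/(138.0860−114.8680)=-1.4693; B=V−Δ·S=199.1353
Node (1,1) S=146.9000: V=(p*·0.0000+(1−p*)·12.1832)/1.08=2.9686; Δ=(0.0000−12.1832)/(165.9970−138.0860)=-0.4365; B=V−Δ·S=67.0909
Node (0,0) S=130.0000: V=(p*·2.9686+(1−p*)·19.5929)/1.08=6.7995; Δ=(2.9686−19.5929)/(146.9000−122.2000)=-0.6730; B=V−Δ·S=94.2958
Check: Δ(0,0)·S0 + B(0,0) = 6.7995 = V0.

(0,0): Delta=-0.6730 Bond=94.2958
(1,0): Delta=-1.4693 Bond=199.1353
(1,1): Delta=-0.4365 Bond=67.0909
(2,0): Delta=0.0000 Bond=46.2963
(2,1): Delta=-1.9058 Bond=275.3411
(2,2): Delta=0.0000 Bond=0.0000
V0=6.7995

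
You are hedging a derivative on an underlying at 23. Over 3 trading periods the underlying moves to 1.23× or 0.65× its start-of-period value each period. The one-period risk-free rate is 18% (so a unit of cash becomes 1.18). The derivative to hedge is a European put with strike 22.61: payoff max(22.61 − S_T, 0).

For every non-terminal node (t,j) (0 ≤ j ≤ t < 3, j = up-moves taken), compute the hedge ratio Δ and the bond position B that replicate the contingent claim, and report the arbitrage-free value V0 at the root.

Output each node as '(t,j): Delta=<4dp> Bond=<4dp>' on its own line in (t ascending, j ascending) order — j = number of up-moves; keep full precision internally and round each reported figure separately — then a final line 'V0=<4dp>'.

(0,0): Delta=-0.0927 Bond=2.2695
(1,0): Delta=-0.9993 Bond=16.2324
(1,1): Delta=-0.0475 Bond=1.3993
(2,0): Delta=-1.0000 Bond=19.1610
(2,1): Delta=-0.9993 Bond=19.1536
(2,2): Delta=0.0000 Bond=0.0000
V0=0.1385

No-arbitrage ⇒ martingale measure with p* = (R−d)/(u−d) = 0.9138.
Terminal values V(3,·): V(3,0)=16.2936, V(3,1)=10.6575, V(3,2)=0.0000, V(3,3)=0.0000
  t=2,j=0: stock 9.7175 → up 11.9525 (V=10.6575), down 6.3164 (V=16.2936). Price 9.4435; hedge Δ=-1.0000, bond B=19.1610.
  t=2,j=1: stock 18.3885 → up 22.6179 (V=0.0000), down 11.9525 (V=10.6575). Price 0.7786; hedge Δ=-0.9993, bond B=19.1536.
  t=2,j=2: stock 34.7967 → up 42.7999 (V=0.0000), down 22.6179 (V=0.0000). Price 0.0000; hedge Δ=0.0000, bond B=0.0000.
  t=1,j=0: stock 14.9500 → up 18.3885 (V=0.7786), down 9.7175 (V=9.4435). Price 1.2929; hedge Δ=-0.9993, bond B=16.2324.
  t=1,j=1: stock 28.2900 → up 34.7967 (V=0.0000), down 18.3885 (V=0.7786). Price 0.0569; hedge Δ=-0.0475, bond B=1.3993.
  t=0,j=0: stock 23.0000 → up 28.2900 (V=0.0569), down 14.9500 (V=1.2929). Price 0.1385; hedge Δ=-0.0927, bond B=2.2695.
Self-financing check: at every node Δ·S+B equals the discounted successor values.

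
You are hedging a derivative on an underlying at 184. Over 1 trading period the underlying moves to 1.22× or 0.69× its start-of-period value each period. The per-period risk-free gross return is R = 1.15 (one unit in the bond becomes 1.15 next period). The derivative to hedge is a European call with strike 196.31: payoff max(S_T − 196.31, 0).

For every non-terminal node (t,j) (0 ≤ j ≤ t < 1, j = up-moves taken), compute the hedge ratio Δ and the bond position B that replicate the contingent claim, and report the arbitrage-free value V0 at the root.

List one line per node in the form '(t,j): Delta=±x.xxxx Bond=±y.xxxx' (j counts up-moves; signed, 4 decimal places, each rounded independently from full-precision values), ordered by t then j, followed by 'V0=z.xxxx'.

The replicating-portfolio and risk-neutral prices coincide; use p* = (1.15−0.69)/(1.22−0.69) = 0.8679 for the latter.
Payoff layer (t=1): V(1,0)=0.0000, V(1,1)=28.1700
Node (0,0) S=184.0000: V=(p*·28.1700+(1−p*)·0.0000)/1.15=21.2604; Δ=(28.1700−0.0000)/(224.4800−126.9600)=0.2889; B=V−Δ·S=-31.8906
Self-financing check: at every node Δ·S+B equals the discounted successor values.

(0,0): Delta=0.2889 Bond=-31.8906
V0=21.2604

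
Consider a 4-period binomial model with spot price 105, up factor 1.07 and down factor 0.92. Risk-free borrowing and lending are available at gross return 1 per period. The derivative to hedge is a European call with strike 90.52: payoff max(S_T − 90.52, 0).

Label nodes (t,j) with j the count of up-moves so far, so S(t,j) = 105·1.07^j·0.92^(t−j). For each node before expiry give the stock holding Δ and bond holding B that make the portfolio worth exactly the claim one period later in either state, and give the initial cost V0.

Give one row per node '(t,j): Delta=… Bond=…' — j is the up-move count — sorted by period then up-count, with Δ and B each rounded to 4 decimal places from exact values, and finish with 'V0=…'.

Risk-neutral probability p* = (R−d)/(u−d) = (1−0.92)/(1.07−0.92) = 0.5333.
Terminal values V(4,·): V(4,0)=0.0000, V(4,1)=0.0000, V(4,2)=11.2296, V(4,3)=27.8192, V(4,4)=47.1136
(3,0): S=81.7622. Δ = (V_up−V_dn)/(S_up−S_dn) = (0.0000−0.0000)/(87.4856−75.2213) = 0.0000. V = [p*·0.0000 + (1−p*)·0.0000]/1 = 0.0000. B = V − Δ·S = 0.0000.
(3,1): S=95.0930. Δ = (V_up−V_dn)/(S_up−S_dn) = (11.2296−0.0000)/(101.7496−87.4856) = 0.7873. V = [p*·11.2296 + (1−p*)·0.0000]/1 = 5.9891. B = V − Δ·S = -68.8746.
(3,2): S=110.5973. Δ = (V_up−V_dn)/(S_up−S_dn) = (27.8192−11.2296)/(118.3392−101.7496) = 1.0000. V = [p*·27.8192 + (1−p*)·11.2296]/1 = 20.0773. B = V − Δ·S = -90.5200.
(3,3): S=128.6295. Δ = (V_up−V_dn)/(S_up−S_dn) = (47.1136−27.8192)/(137.6336−118.3392) = 1.0000. V = [p*·47.1136 + (1−p*)·27.8192]/1 = 38.1095. B = V − Δ·S = -90.5200.
(2,0): S=88.8720. Δ = (V_up−V_dn)/(S_up−S_dn) = (5.9891−0.0000)/(95.0930−81.7622) = 0.4493. V = [p*·5.9891 + (1−p*)·0.0000]/1 = 3.1942. B = V − Δ·S = -36.7331.
(2,1): S=103.3620. Δ = (V_up−V_dn)/(S_up−S_dn) = (20.0773−5.9891)/(110.5973−95.0930) = 0.9087. V = [p*·20.0773 + (1−p*)·5.9891]/1 = 13.5028. B = V − Δ·S = -80.4188.
(2,2): S=120.2145. Δ = (V_up−V_dn)/(S_up−S_dn) = (38.1095−20.0773)/(128.6295−110.5973) = 1.0000. V = [p*·38.1095 + (1−p*)·20.0773]/1 = 29.6945. B = V − Δ·S = -90.5200.
(1,0): S=96.6000. Δ = (V_up−V_dn)/(S_up−S_dn) = (13.5028−3.1942)/(103.3620−88.8720) = 0.7114. V = [p*·13.5028 + (1−p*)·3.1942]/1 = 8.6921. B = V − Δ·S = -60.0322.
(1,1): S=112.3500. Δ = (V_up−V_dn)/(S_up−S_dn) = (29.6945−13.5028)/(120.2145−103.3620) = 0.9608. V = [p*·29.6945 + (1−p*)·13.5028]/1 = 22.1384. B = V − Δ·S = -85.8061.
(0,0): S=105.0000. Δ = (V_up−V_dn)/(S_up−S_dn) = (22.1384−8.6921)/(112.3500−96.6000) = 0.8537. V = [p*·22.1384 + (1−p*)·8.6921]/1 = 15.8635. B = V − Δ·S = -73.7783.
Self-financing check: at every node Δ·S+B equals the discounted successor values.

(0,0): Delta=0.8537 Bond=-73.7783
(1,0): Delta=0.7114 Bond=-60.0322
(1,1): Delta=0.9608 Bond=-85.8061
(2,0): Delta=0.4493 Bond=-36.7331
(2,1): Delta=0.9087 Bond=-80.4188
(2,2): Delta=1.0000 Bond=-90.5200
(3,0): Delta=0.0000 Bond=0.0000
(3,1): Delta=0.7873 Bond=-68.8746
(3,2): Delta=1.0000 Bond=-90.5200
(3,3): Delta=1.0000 Bond=-90.5200
V0=15.8635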